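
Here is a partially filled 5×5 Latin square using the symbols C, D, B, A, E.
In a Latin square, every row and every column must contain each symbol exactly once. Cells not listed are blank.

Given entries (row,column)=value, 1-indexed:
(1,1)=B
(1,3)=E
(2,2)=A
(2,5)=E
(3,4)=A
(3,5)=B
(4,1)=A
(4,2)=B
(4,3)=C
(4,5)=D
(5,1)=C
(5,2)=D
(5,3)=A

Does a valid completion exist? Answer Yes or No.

Row 5, column 5: row 5 together with column 5 already contain {C, D, B, A, E} — every symbol — so nothing can go there. The grid has no valid completion.

No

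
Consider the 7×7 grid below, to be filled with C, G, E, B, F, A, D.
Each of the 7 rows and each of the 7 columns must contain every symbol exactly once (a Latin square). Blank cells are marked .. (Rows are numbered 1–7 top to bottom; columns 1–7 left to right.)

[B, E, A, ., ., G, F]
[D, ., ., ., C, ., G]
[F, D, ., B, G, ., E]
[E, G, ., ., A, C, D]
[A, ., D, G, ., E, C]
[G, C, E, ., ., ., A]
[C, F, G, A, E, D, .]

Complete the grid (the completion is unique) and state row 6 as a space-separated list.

G C E D B F A

Row 1, column 5: row 1 has {G, E, B, F, A} and column 5 has {C, G, E, A}, leaving only D.
Row 1, column 4: row 1 has {G, E, B, F, A, D} and column 4 has {G, B, A}, leaving only C.
Row 3, column 3: row 3 has {G, E, B, F, D} and column 3 has {G, E, A, D}, leaving only C.
Row 3, column 6: row 3 has {C, G, E, B, F, D} and column 6 has {C, G, E, D}, leaving only A.
Row 4, column 4: row 4 has {C, G, E, A, D} and column 4 has {C, G, B, A}, leaving only F.
Row 6, column 4: row 6 has {C, G, E, A} and column 4 has {C, G, B, F, A}, leaving only D.
Row 2, column 4: row 2 has {C, G, D} and column 4 has {C, G, B, F, A, D}, leaving only E.
Row 4, column 3: row 4 has {C, G, E, F, A, D} and column 3 has {C, G, E, A, D}, leaving only B.
Row 2, column 3: row 2 has {C, G, E, D} and column 3 has {C, G, E, B, A, D}, leaving only F.
Row 2, column 6: row 2 has {C, G, E, F, D} and column 6 has {C, G, E, A, D}, leaving only B.
Row 6, column 6: row 6 has {C, G, E, A, D} and column 6 has {C, G, E, B, A, D}, leaving only F.
Row 6, column 5: row 6 has {C, G, E, F, A, D} and column 5 has {C, G, E, A, D}, leaving only B.
So row 6 reads: G C E D B F A.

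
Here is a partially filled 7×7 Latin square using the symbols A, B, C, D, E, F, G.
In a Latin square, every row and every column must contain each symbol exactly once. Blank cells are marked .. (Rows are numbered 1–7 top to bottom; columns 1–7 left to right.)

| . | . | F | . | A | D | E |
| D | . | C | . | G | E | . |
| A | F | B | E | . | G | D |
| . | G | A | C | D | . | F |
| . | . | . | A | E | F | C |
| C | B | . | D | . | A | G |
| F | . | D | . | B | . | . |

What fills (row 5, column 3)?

G

Row 5 already has {A, C, E, F} and column 3 already has {A, B, C, D, F}, so row 5, column 3 must be G.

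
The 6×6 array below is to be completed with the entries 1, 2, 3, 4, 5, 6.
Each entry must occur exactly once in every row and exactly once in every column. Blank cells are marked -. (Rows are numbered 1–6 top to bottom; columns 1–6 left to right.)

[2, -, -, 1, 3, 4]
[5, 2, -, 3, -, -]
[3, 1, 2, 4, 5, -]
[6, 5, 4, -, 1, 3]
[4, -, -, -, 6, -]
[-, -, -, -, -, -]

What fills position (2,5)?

Row 2 already has {2, 3, 5} and column 5 already has {1, 3, 5, 6}, so row 2, column 5 must be 4.

4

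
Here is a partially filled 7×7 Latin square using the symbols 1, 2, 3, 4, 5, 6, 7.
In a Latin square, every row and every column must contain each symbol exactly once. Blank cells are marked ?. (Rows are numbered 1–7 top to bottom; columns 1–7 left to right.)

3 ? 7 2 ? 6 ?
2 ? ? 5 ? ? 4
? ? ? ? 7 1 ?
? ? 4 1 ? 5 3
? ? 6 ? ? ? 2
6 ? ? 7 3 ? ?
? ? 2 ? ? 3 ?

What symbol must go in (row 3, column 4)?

Row 2, column 6: row 2 has {2, 4, 5} and column 6 has {1, 3, 5, 6}, leaving only 7.
Row 4, column 1: row 4 has {1, 3, 4, 5} and column 1 has {2, 3, 6}, leaving only 7.
Row 5, column 6: row 5 has {2, 6} and column 6 has {1, 3, 5, 6, 7}, leaving only 4.
Row 5, column 4: row 5 has {2, 4, 6} and column 4 has {1, 2, 5, 7}, leaving only 3.
Row 6, column 6: row 6 has {3, 6, 7} and column 6 has {1, 3, 4, 5, 6, 7}, leaving only 2.
Row 3, column 4 is narrowed to {4, 6}.
If it were 6, then row 6, column 7 would be left with no valid symbol.
So row 3, column 4 must be 4.

4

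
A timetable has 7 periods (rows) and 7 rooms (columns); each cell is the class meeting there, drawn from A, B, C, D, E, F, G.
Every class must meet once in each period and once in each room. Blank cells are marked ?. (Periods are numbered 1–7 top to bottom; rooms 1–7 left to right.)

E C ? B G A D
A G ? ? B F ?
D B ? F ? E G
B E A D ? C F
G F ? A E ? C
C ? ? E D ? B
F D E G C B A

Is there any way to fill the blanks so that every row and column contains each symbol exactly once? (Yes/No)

Period 4, room 5: period 4 together with room 5 already contain {A, B, C, D, E, F, G} — every symbol — so nothing can go there. The grid has no valid completion.

No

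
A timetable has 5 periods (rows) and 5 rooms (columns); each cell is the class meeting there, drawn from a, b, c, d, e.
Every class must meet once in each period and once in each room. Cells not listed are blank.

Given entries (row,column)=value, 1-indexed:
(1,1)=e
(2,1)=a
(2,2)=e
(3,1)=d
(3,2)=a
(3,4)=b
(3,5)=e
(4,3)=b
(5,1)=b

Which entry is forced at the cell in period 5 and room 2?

Period 3, room 3: period 3 has {a, b, d, e} and room 3 has {b}, leaving only c.
Period 2, room 3: period 2 has {a, e} and room 3 has {b, c}, leaving only d.
Period 1, room 3: period 1 has {e} and room 3 has {b, c, d}, leaving only a.
Period 2, room 4: period 2 has {a, d, e} and room 4 has {b}, leaving only c.
Period 1, room 4: period 1 has {a, e} and room 4 has {b, c}, leaving only d.
Period 2, room 5: period 2 has {a, c, d, e} and room 5 has {e}, leaving only b.
Period 1, room 5: period 1 has {a, d, e} and room 5 has {b, e}, leaving only c.
Period 1, room 2: period 1 has {a, c, d, e} and room 2 has {a, e}, leaving only b.
Period 4, room 1: period 4 has {b} and room 1 has {a, b, d, e}, leaving only c.
Period 4, room 2: period 4 has {b, c} and room 2 has {a, b, e}, leaving only d.
Period 5 already has {b} and room 2 already has {a, b, d, e}, so period 5, room 2 must be c.

c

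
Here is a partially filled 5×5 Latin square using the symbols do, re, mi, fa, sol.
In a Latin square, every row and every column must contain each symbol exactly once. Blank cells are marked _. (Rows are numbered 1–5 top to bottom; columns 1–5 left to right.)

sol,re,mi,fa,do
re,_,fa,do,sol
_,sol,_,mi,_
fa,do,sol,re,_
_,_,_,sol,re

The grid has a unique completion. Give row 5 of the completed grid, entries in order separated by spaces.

mi fa do sol re

Row 5, column 3: row 5 has {re, sol} and column 3 has {mi, fa, sol}, leaving only do.
Row 5, column 1: row 5 has {do, re, sol} and column 1 has {re, fa, sol}, leaving only mi.
Row 5, column 2: row 5 has {do, re, mi, sol} and column 2 has {do, re, sol}, leaving only fa.
So row 5 reads: mi fa do sol re.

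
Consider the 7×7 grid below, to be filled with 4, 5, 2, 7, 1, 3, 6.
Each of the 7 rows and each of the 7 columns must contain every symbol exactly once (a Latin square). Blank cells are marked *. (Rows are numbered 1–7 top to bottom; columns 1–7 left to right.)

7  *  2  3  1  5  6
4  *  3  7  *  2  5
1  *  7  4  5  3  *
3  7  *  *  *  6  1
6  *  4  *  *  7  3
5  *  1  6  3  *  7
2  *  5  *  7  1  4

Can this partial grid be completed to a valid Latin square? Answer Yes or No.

Row 4, column 3: row 4 together with column 3 already contain {4, 5, 2, 7, 1, 3, 6} — every symbol — so nothing can go there. The grid has no valid completion.

No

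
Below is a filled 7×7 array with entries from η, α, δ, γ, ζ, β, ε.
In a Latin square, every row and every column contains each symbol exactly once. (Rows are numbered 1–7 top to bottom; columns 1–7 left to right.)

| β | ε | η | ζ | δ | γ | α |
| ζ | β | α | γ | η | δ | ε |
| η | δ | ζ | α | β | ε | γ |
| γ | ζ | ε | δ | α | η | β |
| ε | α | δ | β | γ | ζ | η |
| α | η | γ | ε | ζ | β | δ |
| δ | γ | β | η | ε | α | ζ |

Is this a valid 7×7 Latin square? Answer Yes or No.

Yes

Each row is a permutation of the 7 symbols, and so is each column.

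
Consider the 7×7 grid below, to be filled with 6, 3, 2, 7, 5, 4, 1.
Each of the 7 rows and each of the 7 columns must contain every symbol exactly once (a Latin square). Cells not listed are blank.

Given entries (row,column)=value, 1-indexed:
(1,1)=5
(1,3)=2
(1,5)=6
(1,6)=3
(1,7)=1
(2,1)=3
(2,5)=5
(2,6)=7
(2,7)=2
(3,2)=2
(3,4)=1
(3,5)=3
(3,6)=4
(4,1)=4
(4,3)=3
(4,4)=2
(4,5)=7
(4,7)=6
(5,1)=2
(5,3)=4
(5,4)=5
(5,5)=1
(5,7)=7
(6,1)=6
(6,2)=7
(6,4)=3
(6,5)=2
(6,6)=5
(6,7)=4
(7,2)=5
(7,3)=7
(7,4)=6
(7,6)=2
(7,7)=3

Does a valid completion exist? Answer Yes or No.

No

Row 1, column 2: row 1 has {6, 3, 2, 5, 1} and column 2 has {2, 7, 5}, so it must be 4.
Row 1, column 4: row 1 has {6, 3, 2, 5, 4, 1} and column 4 has {6, 3, 2, 5, 1}, so it must be 7.
Row 2, column 4: row 2 has {3, 2, 7, 5} and column 4 has {6, 3, 2, 7, 5, 1}, so it must be 4.
Row 3, column 1: row 3 has {3, 2, 4, 1} and column 1 has {6, 3, 2, 5, 4}, so it must be 7.
Row 3, column 7: row 3 has {3, 2, 7, 4, 1} and column 7 has {6, 3, 2, 7, 4, 1}, so it must be 5.
Row 3, column 3: row 3 has {3, 2, 7, 5, 4, 1} and column 3 has {3, 2, 7, 4}, so it must be 6.
Row 2, column 3: row 2 has {3, 2, 7, 5, 4} and column 3 has {6, 3, 2, 7, 4}, so it must be 1.
Now row 6, column 3: row 6 together with column 3 already contain {6, 3, 2, 7, 5, 4, 1} — every symbol — so nothing can go there. The grid has no valid completion.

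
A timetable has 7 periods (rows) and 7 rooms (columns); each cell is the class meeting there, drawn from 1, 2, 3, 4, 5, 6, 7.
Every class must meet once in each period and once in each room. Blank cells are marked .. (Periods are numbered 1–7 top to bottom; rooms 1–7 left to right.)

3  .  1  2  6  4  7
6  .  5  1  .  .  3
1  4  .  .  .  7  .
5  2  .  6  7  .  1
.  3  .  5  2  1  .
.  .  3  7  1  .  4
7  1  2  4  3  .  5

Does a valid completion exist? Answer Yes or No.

Yes

No period or room among the givens repeats a symbol, and propagating forced cells runs into no contradiction.
One valid completion exists (for instance, 3 5 1 2 6 4 7 / 6 7 5 1 4 2 3 / 1 4 6 3 5 7 2 / 5 2 4 6 7 3 1 / 4 3 7 5 2 1 6 / 2 6 3 7 1 5 4 / 7 1 2 4 3 6 5).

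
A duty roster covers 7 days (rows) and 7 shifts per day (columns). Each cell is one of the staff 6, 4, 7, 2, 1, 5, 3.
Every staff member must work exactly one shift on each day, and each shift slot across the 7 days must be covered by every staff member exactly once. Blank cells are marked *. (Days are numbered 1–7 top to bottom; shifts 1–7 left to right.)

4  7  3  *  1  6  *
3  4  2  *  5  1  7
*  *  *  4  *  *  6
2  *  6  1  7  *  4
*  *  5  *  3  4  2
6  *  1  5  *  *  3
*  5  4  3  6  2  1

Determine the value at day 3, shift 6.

3

Day 1, shift 4: day 1 has {6, 4, 7, 1, 3} and shift 4 has {4, 1, 5, 3}, leaving only 2.
Day 1, shift 7: day 1 has {6, 4, 7, 2, 1, 3} and shift 7 has {6, 4, 7, 2, 1, 3}, leaving only 5.
Day 2, shift 4: day 2 has {4, 7, 2, 1, 5, 3} and shift 4 has {4, 2, 1, 5, 3}, leaving only 6.
Day 3, shift 3: day 3 has {6, 4} and shift 3 has {6, 4, 2, 1, 5, 3}, leaving only 7.
Day 3, shift 5: day 3 has {6, 4, 7} and shift 5 has {6, 7, 1, 5, 3}, leaving only 2.
Day 4, shift 2: day 4 has {6, 4, 7, 2, 1} and shift 2 has {4, 7, 5}, leaving only 3.
Day 3, shift 2: day 3 has {6, 4, 7, 2} and shift 2 has {4, 7, 5, 3}, leaving only 1.
Day 3, shift 1: day 3 has {6, 4, 7, 2, 1} and shift 1 has {6, 4, 2, 3}, leaving only 5.
Day 3 already has {6, 4, 7, 2, 1, 5} and shift 6 already has {6, 4, 2, 1}, so day 3, shift 6 must be 3.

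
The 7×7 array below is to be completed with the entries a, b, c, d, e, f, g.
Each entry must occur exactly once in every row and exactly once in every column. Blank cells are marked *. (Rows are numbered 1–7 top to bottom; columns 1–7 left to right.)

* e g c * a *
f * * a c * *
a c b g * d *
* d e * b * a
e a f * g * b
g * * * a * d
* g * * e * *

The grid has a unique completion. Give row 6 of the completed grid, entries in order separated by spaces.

Row 6, column 3: row 6 has {a, d, g} and column 3 has {b, e, f, g}, leaving only c.
Row 1, column 7: row 1 has {a, c, e, g} and column 7 has {a, b, d}, leaving only f.
Row 1, column 5: row 1 has {a, c, e, f, g} and column 5 has {a, b, c, e, g}, leaving only d.
Row 1, column 1: row 1 has {a, c, d, e, f, g} and column 1 has {a, e, f, g}, leaving only b.
Row 2, column 2: row 2 has {a, c, f} and column 2 has {a, c, d, e, g}, leaving only b.
Row 6, column 2: row 6 has {a, c, d, g} and column 2 has {a, b, c, d, e, g}, leaving only f.
Row 2, column 3: row 2 has {a, b, c, f} and column 3 has {b, c, e, f, g}, leaving only d.
Row 3, column 5: row 3 has {a, b, c, d, g} and column 5 has {a, b, c, d, e, g}, leaving only f.
Row 3, column 7: row 3 has {a, b, c, d, f, g} and column 7 has {a, b, d, f}, leaving only e.
Row 2, column 7: row 2 has {a, b, c, d, f} and column 7 has {a, b, d, e, f}, leaving only g.
Row 2, column 6: row 2 has {a, b, c, d, f, g} and column 6 has {a, d}, leaving only e.
Row 6, column 6: row 6 has {a, c, d, f, g} and column 6 has {a, d, e}, leaving only b.
Row 6, column 4: row 6 has {a, b, c, d, f, g} and column 4 has {a, c, g}, leaving only e.
So row 6 reads: g f c e a b d.

g f c e a b d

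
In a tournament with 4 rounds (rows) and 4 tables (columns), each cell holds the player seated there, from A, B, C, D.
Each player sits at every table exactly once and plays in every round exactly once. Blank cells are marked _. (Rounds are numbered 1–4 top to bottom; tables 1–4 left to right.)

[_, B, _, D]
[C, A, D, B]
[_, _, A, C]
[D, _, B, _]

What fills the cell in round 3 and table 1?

B

Round 3 already has {A, C} and table 1 already has {C, D}, so round 3, table 1 must be B.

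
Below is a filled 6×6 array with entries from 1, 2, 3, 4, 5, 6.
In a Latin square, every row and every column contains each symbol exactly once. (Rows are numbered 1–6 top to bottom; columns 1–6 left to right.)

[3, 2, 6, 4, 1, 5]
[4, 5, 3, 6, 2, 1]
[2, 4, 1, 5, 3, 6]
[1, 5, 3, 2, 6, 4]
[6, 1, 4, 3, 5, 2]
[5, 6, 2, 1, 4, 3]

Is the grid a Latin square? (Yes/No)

No

Every row is a permutation, but column 3 contains 3 twice (at rows 2 and 4).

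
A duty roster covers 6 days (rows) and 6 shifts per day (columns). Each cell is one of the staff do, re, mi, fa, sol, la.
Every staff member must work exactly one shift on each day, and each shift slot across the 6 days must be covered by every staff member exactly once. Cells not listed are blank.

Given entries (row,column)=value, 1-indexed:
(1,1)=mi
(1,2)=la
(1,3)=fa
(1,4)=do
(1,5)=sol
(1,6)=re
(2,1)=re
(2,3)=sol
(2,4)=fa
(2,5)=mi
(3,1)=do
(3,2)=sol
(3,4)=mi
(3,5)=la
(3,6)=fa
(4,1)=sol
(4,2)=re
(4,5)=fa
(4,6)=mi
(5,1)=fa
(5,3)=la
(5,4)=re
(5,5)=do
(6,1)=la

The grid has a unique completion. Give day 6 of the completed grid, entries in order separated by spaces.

la fa mi sol re do

Day 6, shift 4: day 6 has {la} and shift 4 has {do, re, mi, fa}, leaving only sol.
Day 6, shift 5: day 6 has {sol, la} and shift 5 has {do, mi, fa, sol, la}, leaving only re.
Day 6, shift 6: day 6 has {re, sol, la} and shift 6 has {re, mi, fa}, leaving only do.
Day 6, shift 3: day 6 has {do, re, sol, la} and shift 3 has {fa, sol, la}, leaving only mi.
Day 6, shift 2: day 6 has {do, re, mi, sol, la} and shift 2 has {re, sol, la}, leaving only fa.
So day 6 reads: la fa mi sol re do.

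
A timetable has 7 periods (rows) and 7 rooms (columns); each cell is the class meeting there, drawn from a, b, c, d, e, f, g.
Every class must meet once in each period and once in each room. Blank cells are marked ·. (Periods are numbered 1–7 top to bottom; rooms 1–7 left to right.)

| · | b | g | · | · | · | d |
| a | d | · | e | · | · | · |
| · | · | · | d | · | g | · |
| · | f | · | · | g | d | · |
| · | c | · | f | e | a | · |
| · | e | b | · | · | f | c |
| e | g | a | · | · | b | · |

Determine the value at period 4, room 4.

b

Period 2, room 6: period 2 has {a, d, e} and room 6 has {a, b, d, f, g}, leaving only c.
Period 1, room 6: period 1 has {b, d, g} and room 6 has {a, b, c, d, f, g}, leaving only e.
Period 2, room 3: period 2 has {a, c, d, e} and room 3 has {a, b, g}, leaving only f.
Period 2, room 5: period 2 has {a, c, d, e, f} and room 5 has {e, g}, leaving only b.
Period 2, room 7: period 2 has {a, b, c, d, e, f} and room 7 has {c, d}, leaving only g.
Period 3, room 2: period 3 has {d, g} and room 2 has {b, c, d, e, f, g}, leaving only a.
Period 5, room 3: period 5 has {a, c, e, f} and room 3 has {a, b, f, g}, leaving only d.
Period 5, room 7: period 5 has {a, c, d, e, f} and room 7 has {c, d, g}, leaving only b.
Period 5, room 1: period 5 has {a, b, c, d, e, f} and room 1 has {a, e}, leaving only g.
Period 6, room 1: period 6 has {b, c, e, f} and room 1 has {a, e, g}, leaving only d.
Period 6, room 5: period 6 has {b, c, d, e, f} and room 5 has {b, e, g}, leaving only a.
Period 6, room 4: period 6 has {a, b, c, d, e, f} and room 4 has {d, e, f}, leaving only g.
Period 7, room 4: period 7 has {a, b, e, g} and room 4 has {d, e, f, g}, leaving only c.
Period 1, room 4: period 1 has {b, d, e, g} and room 4 has {c, d, e, f, g}, leaving only a.
Period 4 already has {d, f, g} and room 4 already has {a, c, d, e, f, g}, so period 4, room 4 must be b.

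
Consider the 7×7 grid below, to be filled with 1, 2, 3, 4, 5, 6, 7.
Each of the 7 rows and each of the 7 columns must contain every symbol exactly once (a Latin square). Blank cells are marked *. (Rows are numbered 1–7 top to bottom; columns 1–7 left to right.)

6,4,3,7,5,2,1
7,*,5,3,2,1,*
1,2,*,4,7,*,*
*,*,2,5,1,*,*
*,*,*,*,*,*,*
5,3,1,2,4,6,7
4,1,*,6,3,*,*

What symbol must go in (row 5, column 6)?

Row 2, column 2: row 2 has {1, 2, 3, 5, 7} and column 2 has {1, 2, 3, 4}, leaving only 6.
Row 2, column 7: row 2 has {1, 2, 3, 5, 6, 7} and column 7 has {1, 7}, leaving only 4.
Row 3, column 3: row 3 has {1, 2, 4, 7} and column 3 has {1, 2, 3, 5}, leaving only 6.
Row 4, column 1: row 4 has {1, 2, 5} and column 1 has {1, 4, 5, 6, 7}, leaving only 3.
Row 4, column 2: row 4 has {1, 2, 3, 5} and column 2 has {1, 2, 3, 4, 6}, leaving only 7.
Row 4, column 6: row 4 has {1, 2, 3, 5, 7} and column 6 has {1, 2, 6}, leaving only 4.
Row 4, column 7: row 4 has {1, 2, 3, 4, 5, 7} and column 7 has {1, 4, 7}, leaving only 6.
Row 5, column 1: row 5 has {} and column 1 has {1, 3, 4, 5, 6, 7}, leaving only 2.
Row 5, column 2: row 5 has {2} and column 2 has {1, 2, 3, 4, 6, 7}, leaving only 5.
Row 5, column 4: row 5 has {2, 5} and column 4 has {2, 3, 4, 5, 6, 7}, leaving only 1.
Row 5, column 5: row 5 has {1, 2, 5} and column 5 has {1, 2, 3, 4, 5, 7}, leaving only 6.
Row 5, column 7: row 5 has {1, 2, 5, 6} and column 7 has {1, 4, 6, 7}, leaving only 3.
Row 5 already has {1, 2, 3, 5, 6} and column 6 already has {1, 2, 4, 6}, so row 5, column 6 must be 7.

7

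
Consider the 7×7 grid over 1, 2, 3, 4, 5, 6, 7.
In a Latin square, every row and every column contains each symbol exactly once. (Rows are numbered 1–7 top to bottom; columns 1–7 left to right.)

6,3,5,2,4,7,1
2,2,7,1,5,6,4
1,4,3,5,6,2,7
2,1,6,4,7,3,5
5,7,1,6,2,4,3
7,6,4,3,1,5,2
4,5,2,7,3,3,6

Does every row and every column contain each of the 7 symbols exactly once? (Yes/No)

No

Row 2 contains 2 twice (at columns 1 and 2); row 7 is also not a permutation.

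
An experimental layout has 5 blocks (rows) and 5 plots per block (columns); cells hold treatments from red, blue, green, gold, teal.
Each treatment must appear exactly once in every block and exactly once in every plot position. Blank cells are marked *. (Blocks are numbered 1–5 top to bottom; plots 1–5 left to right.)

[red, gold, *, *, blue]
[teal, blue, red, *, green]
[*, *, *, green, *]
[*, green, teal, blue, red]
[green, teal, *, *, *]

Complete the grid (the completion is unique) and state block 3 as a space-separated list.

Block 3, plot 2: block 3 has {green} and plot 2 has {blue, green, gold, teal}, leaving only red.
Block 1, plot 3: block 1 has {red, blue, gold} and plot 3 has {red, teal}, leaving only green.
Block 1, plot 4: block 1 has {red, blue, green, gold} and plot 4 has {blue, green}, leaving only teal.
Block 2, plot 4: block 2 has {red, blue, green, teal} and plot 4 has {blue, green, teal}, leaving only gold.
Block 4, plot 1: block 4 has {red, blue, green, teal} and plot 1 has {red, green, teal}, leaving only gold.
Block 3, plot 1: block 3 has {red, green} and plot 1 has {red, green, gold, teal}, leaving only blue.
Block 3, plot 3: block 3 has {red, blue, green} and plot 3 has {red, green, teal}, leaving only gold.
Block 3, plot 5: block 3 has {red, blue, green, gold} and plot 5 has {red, blue, green}, leaving only teal.
So block 3 reads: blue red gold green teal.

blue red gold green teal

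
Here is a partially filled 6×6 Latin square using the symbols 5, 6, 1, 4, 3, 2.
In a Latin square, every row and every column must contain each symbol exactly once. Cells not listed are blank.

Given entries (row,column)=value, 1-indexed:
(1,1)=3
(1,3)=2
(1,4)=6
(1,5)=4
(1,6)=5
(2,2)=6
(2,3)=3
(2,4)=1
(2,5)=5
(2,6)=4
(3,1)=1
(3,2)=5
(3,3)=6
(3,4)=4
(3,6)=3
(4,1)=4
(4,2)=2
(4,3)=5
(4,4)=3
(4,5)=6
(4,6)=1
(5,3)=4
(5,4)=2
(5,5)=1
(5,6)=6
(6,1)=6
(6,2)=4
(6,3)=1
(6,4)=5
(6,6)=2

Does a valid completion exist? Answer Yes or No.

Yes

No row or column among the givens repeats a symbol, and propagating forced cells runs into no contradiction.
One valid completion exists (for instance, 3 1 2 6 4 5 / 2 6 3 1 5 4 / 1 5 6 4 2 3 / 4 2 5 3 6 1 / 5 3 4 2 1 6 / 6 4 1 5 3 2).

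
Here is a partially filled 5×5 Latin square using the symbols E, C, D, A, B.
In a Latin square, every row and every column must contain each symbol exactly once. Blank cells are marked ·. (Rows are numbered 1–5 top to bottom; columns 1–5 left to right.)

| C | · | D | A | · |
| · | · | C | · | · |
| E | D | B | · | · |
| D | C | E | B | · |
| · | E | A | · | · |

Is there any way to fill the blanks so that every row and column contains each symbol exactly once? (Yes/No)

No

Row 1, column 2: row 1 has {C, D, A} and column 2 has {E, C, D}, so it must be B.
Row 1, column 5: row 1 has {C, D, A, B} and column 5 has {}, so it must be E.
Row 2, column 2: row 2 has {C} and column 2 has {E, C, D, B}, so it must be A.
Row 2, column 1: row 2 has {C, A} and column 1 has {E, C, D}, so it must be B.
Now row 5, column 1: row 5 together with column 1 already contain {E, C, D, A, B} — every symbol — so nothing can go there. The grid has no valid completion.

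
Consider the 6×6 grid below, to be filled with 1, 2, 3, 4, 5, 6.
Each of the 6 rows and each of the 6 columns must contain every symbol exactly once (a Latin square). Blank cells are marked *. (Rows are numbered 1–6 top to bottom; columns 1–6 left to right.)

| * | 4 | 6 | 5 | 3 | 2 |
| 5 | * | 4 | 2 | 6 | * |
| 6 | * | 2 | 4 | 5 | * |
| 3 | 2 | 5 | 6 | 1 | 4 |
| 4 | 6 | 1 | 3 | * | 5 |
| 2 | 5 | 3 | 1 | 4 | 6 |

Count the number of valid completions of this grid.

Row 1, column 1: eliminating its row and column leaves {1}.
Row 2, column 2: eliminating its row and column leaves {1, 3}.
Row 2, column 6: eliminating its row and column leaves {1, 3}.
Row 3, column 2: eliminating its row and column leaves {1, 3}.
Row 3, column 6: eliminating its row and column leaves {1, 3}.
Row 5, column 5: eliminating its row and column leaves {2}.
Enumerating the assignments across these blanks that avoid any row or column repeat gives 2 completions.

2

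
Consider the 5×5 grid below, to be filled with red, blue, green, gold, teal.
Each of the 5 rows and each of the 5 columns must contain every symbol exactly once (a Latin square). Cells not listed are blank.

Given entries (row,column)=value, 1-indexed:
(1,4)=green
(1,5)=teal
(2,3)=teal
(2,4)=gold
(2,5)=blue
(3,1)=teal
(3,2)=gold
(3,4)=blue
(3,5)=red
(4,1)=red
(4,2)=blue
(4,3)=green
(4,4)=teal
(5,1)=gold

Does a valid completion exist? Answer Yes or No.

Row 3, column 3: row 3 together with column 3 already contain {red, blue, green, gold, teal} — every symbol — so nothing can go there. The grid has no valid completion.

No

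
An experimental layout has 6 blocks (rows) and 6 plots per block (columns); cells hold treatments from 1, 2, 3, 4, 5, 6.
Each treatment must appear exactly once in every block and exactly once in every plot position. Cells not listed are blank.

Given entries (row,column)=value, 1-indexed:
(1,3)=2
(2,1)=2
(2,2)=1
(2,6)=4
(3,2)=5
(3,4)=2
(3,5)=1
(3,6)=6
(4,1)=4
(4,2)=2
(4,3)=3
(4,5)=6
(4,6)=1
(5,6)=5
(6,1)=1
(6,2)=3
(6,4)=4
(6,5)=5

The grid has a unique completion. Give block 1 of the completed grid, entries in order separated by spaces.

Block 1, plot 6: block 1 has {2} and plot 6 has {1, 4, 5, 6}, leaving only 3.
Block 1, plot 5: block 1 has {2, 3} and plot 5 has {1, 5, 6}, leaving only 4.
Block 1, plot 2: block 1 has {2, 3, 4} and plot 2 has {1, 2, 3, 5}, leaving only 6.
Block 1, plot 1: block 1 has {2, 3, 4, 6} and plot 1 has {1, 2, 4}, leaving only 5.
Block 1, plot 4: block 1 has {2, 3, 4, 5, 6} and plot 4 has {2, 4}, leaving only 1.
So block 1 reads: 5 6 2 1 4 3.

5 6 2 1 4 3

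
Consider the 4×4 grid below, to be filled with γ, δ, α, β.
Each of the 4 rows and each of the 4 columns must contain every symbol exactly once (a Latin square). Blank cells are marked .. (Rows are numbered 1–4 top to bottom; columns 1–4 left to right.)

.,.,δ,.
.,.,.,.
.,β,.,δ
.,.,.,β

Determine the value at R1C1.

Row 1, column 1 is narrowed to {γ, α, β}.
If it were γ, then row 1, column 4 would be left with no valid symbol.
If it were α, then row 1, column 4 would be left with no valid symbol.
So row 1, column 1 must be β.

β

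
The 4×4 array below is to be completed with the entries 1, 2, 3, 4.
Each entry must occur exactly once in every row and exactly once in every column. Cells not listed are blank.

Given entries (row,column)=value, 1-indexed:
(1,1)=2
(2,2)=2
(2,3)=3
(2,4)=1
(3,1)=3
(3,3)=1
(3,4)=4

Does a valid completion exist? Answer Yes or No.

No

Row 3, column 2: row 3 together with column 2 already contain {1, 2, 3, 4} — every symbol — so nothing can go there. The grid has no valid completion.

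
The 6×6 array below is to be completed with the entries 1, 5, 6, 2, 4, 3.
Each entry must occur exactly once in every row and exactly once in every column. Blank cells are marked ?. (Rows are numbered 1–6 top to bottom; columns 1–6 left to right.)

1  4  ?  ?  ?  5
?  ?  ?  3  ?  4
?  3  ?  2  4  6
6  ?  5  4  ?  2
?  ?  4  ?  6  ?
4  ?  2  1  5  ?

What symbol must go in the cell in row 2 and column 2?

Row 1, column 4: row 1 has {1, 5, 4} and column 4 has {1, 2, 4, 3}, leaving only 6.
Row 1, column 3: row 1 has {1, 5, 6, 4} and column 3 has {5, 2, 4}, leaving only 3.
Row 1, column 5: row 1 has {1, 5, 6, 4, 3} and column 5 has {5, 6, 4}, leaving only 2.
Row 2, column 5: row 2 has {4, 3} and column 5 has {5, 6, 2, 4}, leaving only 1.
Row 2, column 3: row 2 has {1, 4, 3} and column 3 has {5, 2, 4, 3}, leaving only 6.
Row 3, column 1: row 3 has {6, 2, 4, 3} and column 1 has {1, 6, 4}, leaving only 5.
Row 2, column 1: row 2 has {1, 6, 4, 3} and column 1 has {1, 5, 6, 4}, leaving only 2.
Row 2 already has {1, 6, 2, 4, 3} and column 2 already has {4, 3}, so row 2, column 2 must be 5.

5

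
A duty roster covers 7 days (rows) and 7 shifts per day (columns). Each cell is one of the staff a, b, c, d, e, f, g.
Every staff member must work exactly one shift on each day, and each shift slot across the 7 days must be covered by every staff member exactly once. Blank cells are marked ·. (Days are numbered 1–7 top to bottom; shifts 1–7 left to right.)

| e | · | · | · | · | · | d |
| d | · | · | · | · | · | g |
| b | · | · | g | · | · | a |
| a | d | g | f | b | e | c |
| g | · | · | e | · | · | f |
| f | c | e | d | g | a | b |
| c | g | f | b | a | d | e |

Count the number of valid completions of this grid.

Day 1, shift 2: eliminating its day and shift leaves {a, b, f}.
Day 1, shift 3: eliminating its day and shift leaves {a, b, c}.
Day 1, shift 4: eliminating its day and shift leaves {a, c}.
Day 1, shift 5: eliminating its day and shift leaves {c, f}.
Day 1, shift 6: eliminating its day and shift leaves {b, c, f, g}.
Day 2, shift 2: eliminating its day and shift leaves {a, b, e, f}.
Day 2, shift 3: eliminating its day and shift leaves {a, b, c}.
Day 2, shift 4: eliminating its day and shift leaves {a, c}.
Day 2, shift 5: eliminating its day and shift leaves {c, e, f}.
Day 2, shift 6: eliminating its day and shift leaves {b, c, f}.
Day 3, shift 2: eliminating its day and shift leaves {e, f}.
Day 3, shift 3: eliminating its day and shift leaves {c, d}.
Day 3, shift 5: eliminating its day and shift leaves {c, d, e, f}.
Day 3, shift 6: eliminating its day and shift leaves {c, f}.
Day 5, shift 2: eliminating its day and shift leaves {a, b}.
Day 5, shift 3: eliminating its day and shift leaves {a, b, c, d}.
Day 5, shift 5: eliminating its day and shift leaves {c, d}.
Day 5, shift 6: eliminating its day and shift leaves {b, c}.
Enumerating the assignments across these blanks that avoid any day or shift repeat gives 7 completions.

7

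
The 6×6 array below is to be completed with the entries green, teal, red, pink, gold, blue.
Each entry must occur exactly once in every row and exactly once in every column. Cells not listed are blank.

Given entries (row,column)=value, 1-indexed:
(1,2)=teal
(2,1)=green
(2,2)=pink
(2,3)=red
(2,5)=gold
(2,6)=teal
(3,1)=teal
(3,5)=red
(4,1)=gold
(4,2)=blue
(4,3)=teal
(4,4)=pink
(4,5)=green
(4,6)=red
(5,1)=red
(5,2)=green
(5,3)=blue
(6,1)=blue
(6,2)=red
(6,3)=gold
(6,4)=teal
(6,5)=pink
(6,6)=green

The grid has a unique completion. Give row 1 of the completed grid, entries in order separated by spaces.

Row 1, column 1: row 1 has {teal} and column 1 has {green, teal, red, gold, blue}, leaving only pink.
Row 1, column 3: row 1 has {teal, pink} and column 3 has {teal, red, gold, blue}, leaving only green.
Row 1, column 5: row 1 has {green, teal, pink} and column 5 has {green, red, pink, gold}, leaving only blue.
Row 1, column 6: row 1 has {green, teal, pink, blue} and column 6 has {green, teal, red}, leaving only gold.
Row 1, column 4: row 1 has {green, teal, pink, gold, blue} and column 4 has {teal, pink}, leaving only red.
So row 1 reads: pink teal green red blue gold.

pink teal green red blue gold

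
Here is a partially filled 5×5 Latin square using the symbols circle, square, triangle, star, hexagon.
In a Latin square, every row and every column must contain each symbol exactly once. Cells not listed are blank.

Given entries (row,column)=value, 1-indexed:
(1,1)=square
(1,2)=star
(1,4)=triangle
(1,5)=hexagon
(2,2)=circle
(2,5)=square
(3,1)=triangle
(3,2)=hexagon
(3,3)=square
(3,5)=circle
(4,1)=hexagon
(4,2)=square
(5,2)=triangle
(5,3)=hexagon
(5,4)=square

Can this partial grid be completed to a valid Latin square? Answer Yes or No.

No row or column among the givens repeats a symbol, and propagating forced cells runs into no contradiction.
One valid completion exists (for instance, square star circle triangle hexagon / star circle triangle hexagon square / triangle hexagon square star circle / hexagon square star circle triangle / circle triangle hexagon square star).

Yes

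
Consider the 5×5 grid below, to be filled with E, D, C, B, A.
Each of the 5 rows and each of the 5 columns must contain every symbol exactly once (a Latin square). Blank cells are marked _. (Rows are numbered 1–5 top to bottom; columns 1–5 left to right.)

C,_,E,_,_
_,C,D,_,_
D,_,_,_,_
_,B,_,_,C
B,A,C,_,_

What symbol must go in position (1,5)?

B

Row 1, column 2: row 1 has {E, C} and column 2 has {C, B, A}, leaving only D.
Row 3, column 2: row 3 has {D} and column 2 has {D, C, B, A}, leaving only E.
Row 4, column 3: row 4 has {C, B} and column 3 has {E, D, C}, leaving only A.
Row 3, column 3: row 3 has {E, D} and column 3 has {E, D, C, A}, leaving only B.
Row 3, column 5: row 3 has {E, D, B} and column 5 has {C}, leaving only A.
Row 1 already has {E, D, C} and column 5 already has {C, A}, so row 1, column 5 must be B.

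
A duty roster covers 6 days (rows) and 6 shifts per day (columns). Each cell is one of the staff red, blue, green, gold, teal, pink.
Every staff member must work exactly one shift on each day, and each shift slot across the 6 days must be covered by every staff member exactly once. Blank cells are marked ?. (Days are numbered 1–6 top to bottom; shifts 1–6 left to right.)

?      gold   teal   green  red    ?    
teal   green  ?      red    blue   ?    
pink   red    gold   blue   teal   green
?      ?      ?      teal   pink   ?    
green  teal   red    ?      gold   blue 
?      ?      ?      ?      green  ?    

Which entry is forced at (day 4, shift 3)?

green

Day 1, shift 1: day 1 has {red, green, gold, teal} and shift 1 has {green, teal, pink}, leaving only blue.
Day 1, shift 6: day 1 has {red, blue, green, gold, teal} and shift 6 has {blue, green}, leaving only pink.
Day 2, shift 3: day 2 has {red, blue, green, teal} and shift 3 has {red, gold, teal}, leaving only pink.
Day 2, shift 6: day 2 has {red, blue, green, teal, pink} and shift 6 has {blue, green, pink}, leaving only gold.
Day 4, shift 2: day 4 has {teal, pink} and shift 2 has {red, green, gold, teal}, leaving only blue.
Day 4 already has {blue, teal, pink} and shift 3 already has {red, gold, teal, pink}, so day 4, shift 3 must be green.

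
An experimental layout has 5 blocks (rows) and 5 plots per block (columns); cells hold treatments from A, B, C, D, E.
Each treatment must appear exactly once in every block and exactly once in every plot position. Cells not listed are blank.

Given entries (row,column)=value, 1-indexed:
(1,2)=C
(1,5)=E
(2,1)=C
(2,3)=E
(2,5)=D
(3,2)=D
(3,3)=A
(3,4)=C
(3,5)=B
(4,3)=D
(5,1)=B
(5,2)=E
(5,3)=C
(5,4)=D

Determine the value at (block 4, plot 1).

A

Block 1, plot 3: block 1 has {C, E} and plot 3 has {A, C, D, E}, leaving only B.
Block 1, plot 4: block 1 has {B, C, E} and plot 4 has {C, D}, leaving only A.
Block 1, plot 1: block 1 has {A, B, C, E} and plot 1 has {B, C}, leaving only D.
Block 2, plot 4: block 2 has {C, D, E} and plot 4 has {A, C, D}, leaving only B.
Block 2, plot 2: block 2 has {B, C, D, E} and plot 2 has {C, D, E}, leaving only A.
Block 3, plot 1: block 3 has {A, B, C, D} and plot 1 has {B, C, D}, leaving only E.
Block 4 already has {D} and plot 1 already has {B, C, D, E}, so block 4, plot 1 must be A.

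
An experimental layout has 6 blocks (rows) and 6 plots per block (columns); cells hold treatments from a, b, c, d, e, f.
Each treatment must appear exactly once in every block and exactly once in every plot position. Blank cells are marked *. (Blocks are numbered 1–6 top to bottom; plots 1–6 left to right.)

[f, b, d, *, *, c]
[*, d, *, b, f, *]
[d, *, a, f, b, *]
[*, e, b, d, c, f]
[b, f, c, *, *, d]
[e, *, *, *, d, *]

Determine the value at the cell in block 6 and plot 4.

Block 2, plot 3: block 2 has {b, d, f} and plot 3 has {a, b, c, d}, leaving only e.
Block 2, plot 6: block 2 has {b, d, e, f} and plot 6 has {c, d, f}, leaving only a.
Block 2, plot 1: block 2 has {a, b, d, e, f} and plot 1 has {b, d, e, f}, leaving only c.
Block 3, plot 2: block 3 has {a, b, d, f} and plot 2 has {b, d, e, f}, leaving only c.
Block 3, plot 6: block 3 has {a, b, c, d, f} and plot 6 has {a, c, d, f}, leaving only e.
Block 4, plot 1: block 4 has {b, c, d, e, f} and plot 1 has {b, c, d, e, f}, leaving only a.
Block 6, plot 2: block 6 has {d, e} and plot 2 has {b, c, d, e, f}, leaving only a.
Block 6 already has {a, d, e} and plot 4 already has {b, d, f}, so block 6, plot 4 must be c.

c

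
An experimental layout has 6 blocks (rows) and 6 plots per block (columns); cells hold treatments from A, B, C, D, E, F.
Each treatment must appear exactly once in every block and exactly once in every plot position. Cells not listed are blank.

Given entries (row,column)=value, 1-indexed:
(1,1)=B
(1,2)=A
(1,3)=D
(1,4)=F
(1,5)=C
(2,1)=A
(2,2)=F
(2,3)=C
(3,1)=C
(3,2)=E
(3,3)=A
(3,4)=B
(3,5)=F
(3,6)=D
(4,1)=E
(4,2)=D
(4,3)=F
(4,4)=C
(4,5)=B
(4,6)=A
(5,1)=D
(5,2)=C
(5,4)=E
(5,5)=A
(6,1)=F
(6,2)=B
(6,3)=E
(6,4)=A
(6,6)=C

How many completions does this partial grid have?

Block 1, plot 6: eliminating its block and plot leaves {E}.
Block 2, plot 4: eliminating its block and plot leaves {D}.
Block 2, plot 5: eliminating its block and plot leaves {D, E}.
Block 2, plot 6: eliminating its block and plot leaves {B, E}.
Block 5, plot 3: eliminating its block and plot leaves {B}.
Block 5, plot 6: eliminating its block and plot leaves {B, F}.
Block 6, plot 5: eliminating its block and plot leaves {D}.
Only one assignment across all blanks avoids any block or plot repeat, giving 1 completion.

1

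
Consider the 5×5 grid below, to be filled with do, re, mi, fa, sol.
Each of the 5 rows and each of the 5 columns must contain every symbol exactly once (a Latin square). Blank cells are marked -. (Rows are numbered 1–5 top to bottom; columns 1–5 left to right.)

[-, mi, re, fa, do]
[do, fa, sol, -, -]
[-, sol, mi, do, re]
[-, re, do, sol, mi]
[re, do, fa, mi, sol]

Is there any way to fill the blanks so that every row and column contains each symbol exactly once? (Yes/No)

Row 2, column 5: row 2 together with column 5 already contain {do, re, mi, fa, sol} — every symbol — so nothing can go there. The grid has no valid completion.

No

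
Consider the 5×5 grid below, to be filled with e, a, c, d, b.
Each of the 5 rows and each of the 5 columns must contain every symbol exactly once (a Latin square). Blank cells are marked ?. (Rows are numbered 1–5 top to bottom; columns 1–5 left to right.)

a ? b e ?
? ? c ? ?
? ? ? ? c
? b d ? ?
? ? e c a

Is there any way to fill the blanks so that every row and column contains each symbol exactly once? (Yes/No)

No row or column among the givens repeats a symbol, and propagating forced cells runs into no contradiction.
One valid completion exists (for instance, a c b e d / e a c d b / d e a b c / c b d a e / b d e c a).

Yes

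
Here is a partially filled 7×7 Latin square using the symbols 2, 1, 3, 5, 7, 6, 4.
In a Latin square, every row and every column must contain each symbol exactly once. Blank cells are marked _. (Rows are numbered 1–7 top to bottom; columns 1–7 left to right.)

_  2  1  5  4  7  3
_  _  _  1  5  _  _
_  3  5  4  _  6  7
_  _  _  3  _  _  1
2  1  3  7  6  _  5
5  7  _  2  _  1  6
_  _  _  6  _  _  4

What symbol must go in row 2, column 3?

Row 1, column 1: row 1 has {2, 1, 3, 5, 7, 4} and column 1 has {2, 5}, leaving only 6.
Row 2, column 7: row 2 has {1, 5} and column 7 has {1, 3, 5, 7, 6, 4}, leaving only 2.
Row 3, column 1: row 3 has {3, 5, 7, 6, 4} and column 1 has {2, 5, 6}, leaving only 1.
Row 3, column 5: row 3 has {1, 3, 5, 7, 6, 4} and column 5 has {5, 6, 4}, leaving only 2.
Row 4, column 5: row 4 has {1, 3} and column 5 has {2, 5, 6, 4}, leaving only 7.
Row 4, column 1: row 4 has {1, 3, 7} and column 1 has {2, 1, 5, 6}, leaving only 4.
Row 5, column 6: row 5 has {2, 1, 3, 5, 7, 6} and column 6 has {1, 7, 6}, leaving only 4.
Row 2, column 6: row 2 has {2, 1, 5} and column 6 has {1, 7, 6, 4}, leaving only 3.
Row 2, column 1: row 2 has {2, 1, 3, 5} and column 1 has {2, 1, 5, 6, 4}, leaving only 7.
Row 6, column 3: row 6 has {2, 1, 5, 7, 6} and column 3 has {1, 3, 5}, leaving only 4.
Row 2 already has {2, 1, 3, 5, 7} and column 3 already has {1, 3, 5, 4}, so row 2, column 3 must be 6.

6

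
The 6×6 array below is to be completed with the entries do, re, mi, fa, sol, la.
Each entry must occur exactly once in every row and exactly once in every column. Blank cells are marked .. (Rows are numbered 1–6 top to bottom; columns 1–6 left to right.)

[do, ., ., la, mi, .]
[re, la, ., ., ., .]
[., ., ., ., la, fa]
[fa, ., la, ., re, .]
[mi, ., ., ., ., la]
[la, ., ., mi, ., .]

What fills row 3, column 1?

sol

Row 3 already has {fa, la} and column 1 already has {do, re, mi, fa, la}, so row 3, column 1 must be sol.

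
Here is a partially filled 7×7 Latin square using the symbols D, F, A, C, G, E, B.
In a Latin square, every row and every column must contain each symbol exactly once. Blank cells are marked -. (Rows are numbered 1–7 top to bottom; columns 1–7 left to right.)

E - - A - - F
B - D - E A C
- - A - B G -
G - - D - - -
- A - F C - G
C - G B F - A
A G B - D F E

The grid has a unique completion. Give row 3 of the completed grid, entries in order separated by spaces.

F C A E B G D

Row 3, column 7: row 3 has {A, G, B} and column 7 has {F, A, C, G, E}, leaving only D.
Row 3, column 1: row 3 has {D, A, G, B} and column 1 has {A, C, G, E, B}, leaving only F.
Row 1, column 3: row 1 has {F, A, E} and column 3 has {D, A, G, B}, leaving only C.
Row 1, column 5: row 1 has {F, A, C, E} and column 5 has {D, F, C, E, B}, leaving only G.
Row 2, column 2: row 2 has {D, A, C, E, B} and column 2 has {A, G}, leaving only F.
Row 2, column 4: row 2 has {D, F, A, C, E, B} and column 4 has {D, F, A, B}, leaving only G.
Row 4, column 5: row 4 has {D, G} and column 5 has {D, F, C, G, E, B}, leaving only A.
Row 4, column 7: row 4 has {D, A, G} and column 7 has {D, F, A, C, G, E}, leaving only B.
Row 5, column 1: row 5 has {F, A, C, G} and column 1 has {F, A, C, G, E, B}, leaving only D.
Row 5, column 3: row 5 has {D, F, A, C, G} and column 3 has {D, A, C, G, B}, leaving only E.
Row 4, column 3: row 4 has {D, A, G, B} and column 3 has {D, A, C, G, E, B}, leaving only F.
Row 5, column 6: row 5 has {D, F, A, C, G, E} and column 6 has {F, A, G}, leaving only B.
Row 1, column 6: row 1 has {F, A, C, G, E} and column 6 has {F, A, G, B}, leaving only D.
Row 1, column 2: row 1 has {D, F, A, C, G, E} and column 2 has {F, A, G}, leaving only B.
Row 6, column 6: row 6 has {F, A, C, G, B} and column 6 has {D, F, A, G, B}, leaving only E.
Row 4, column 6: row 4 has {D, F, A, G, B} and column 6 has {D, F, A, G, E, B}, leaving only C.
Row 4, column 2: row 4 has {D, F, A, C, G, B} and column 2 has {F, A, G, B}, leaving only E.
Row 3, column 2: row 3 has {D, F, A, G, B} and column 2 has {F, A, G, E, B}, leaving only C.
Row 3, column 4: row 3 has {D, F, A, C, G, B} and column 4 has {D, F, A, G, B}, leaving only E.
So row 3 reads: F C A E B G D.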